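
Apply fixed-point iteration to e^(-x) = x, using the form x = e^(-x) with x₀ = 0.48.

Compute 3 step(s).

Equation: e^(-x) = x
Fixed-point form: x = e^(-x)
x₀ = 0.48

x_1 = g(0.480000) = 0.618783
x_2 = g(0.618783) = 0.538599
x_3 = g(0.538599) = 0.583565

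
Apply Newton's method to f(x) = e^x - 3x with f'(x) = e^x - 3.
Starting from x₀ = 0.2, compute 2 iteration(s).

f(x) = e^x - 3x
f'(x) = e^x - 3
x₀ = 0.2

Newton-Raphson formula: x_{n+1} = x_n - f(x_n)/f'(x_n)

Iteration 1:
  f(0.200000) = 0.621403
  f'(0.200000) = -1.778597
  x_1 = 0.200000 - 0.621403/(-1.778597) = 0.549378
Iteration 2:
  f(0.549378) = 0.084041
  f'(0.549378) = -1.267825
  x_2 = 0.549378 - 0.084041/(-1.267825) = 0.615666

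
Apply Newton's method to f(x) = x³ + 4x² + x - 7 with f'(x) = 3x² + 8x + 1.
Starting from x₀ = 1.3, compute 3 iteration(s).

f(x) = x³ + 4x² + x - 7
f'(x) = 3x² + 8x + 1
x₀ = 1.3

Newton-Raphson formula: x_{n+1} = x_n - f(x_n)/f'(x_n)

Iteration 1:
  f(1.300000) = 3.257000
  f'(1.300000) = 16.470000
  x_1 = 1.300000 - 3.257000/16.470000 = 1.102247
Iteration 2:
  f(1.102247) = 0.301207
  f'(1.102247) = 13.462814
  x_2 = 1.102247 - 0.301207/13.462814 = 1.079873
Iteration 3:
  f(1.079873) = 0.003646
  f'(1.079873) = 13.137364
  x_3 = 1.079873 - 0.003646/13.137364 = 1.079596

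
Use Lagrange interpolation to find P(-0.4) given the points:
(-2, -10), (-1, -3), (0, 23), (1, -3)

Lagrange interpolation formula:
P(x) = Σ yᵢ × Lᵢ(x)
where Lᵢ(x) = Π_{j≠i} (x - xⱼ)/(xᵢ - xⱼ)

L_0(-0.4) = (-0.4 - (-1))/(-2 - (-1)) × (-0.4 - 0)/(-2 - 0) × (-0.4 - 1)/(-2 - 1) = -0.056000
L_1(-0.4) = (-0.4 - (-2))/(-1 - (-2)) × (-0.4 - 0)/(-1 - 0) × (-0.4 - 1)/(-1 - 1) = 0.448000
L_2(-0.4) = (-0.4 - (-2))/(0 - (-2)) × (-0.4 - (-1))/(0 - (-1)) × (-0.4 - 1)/(0 - 1) = 0.672000
L_3(-0.4) = (-0.4 - (-2))/(1 - (-2)) × (-0.4 - (-1))/(1 - (-1)) × (-0.4 - 0)/(1 - 0) = -0.064000

P(-0.4) = (-10)×L_0(-0.4) + (-3)×L_1(-0.4) + 23×L_2(-0.4) + (-3)×L_3(-0.4)
P(-0.4) = 14.864000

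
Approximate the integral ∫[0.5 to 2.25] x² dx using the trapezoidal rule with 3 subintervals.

f(x) = x²
a = 0.5, b = 2.25, n = 3
h = (b - a)/n = 0.583333

Trapezoidal rule: (h/2)[f(x₀) + 2f(x₁) + 2f(x₂) + ... + f(xₙ)]

x_0 = 0.5000, f(x_0) = 0.250000, coefficient = 1
x_1 = 1.0833, f(x_1) = 1.173611, coefficient = 2
x_2 = 1.6667, f(x_2) = 2.777778, coefficient = 2
x_3 = 2.2500, f(x_3) = 5.062500, coefficient = 1

I ≈ (0.583333/2) × 13.215278 = 3.854456
Exact value: 3.755208
Error: 0.099248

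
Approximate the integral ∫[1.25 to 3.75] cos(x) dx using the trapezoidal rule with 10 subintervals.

f(x) = cos(x)
a = 1.25, b = 3.75, n = 10
h = (b - a)/n = 0.250000

Trapezoidal rule: (h/2)[f(x₀) + 2f(x₁) + 2f(x₂) + ... + f(xₙ)]

x_0 = 1.2500, f(x_0) = 0.315322, coefficient = 1
x_1 = 1.5000, f(x_1) = 0.070737, coefficient = 2
x_2 = 1.7500, f(x_2) = -0.178246, coefficient = 2
x_3 = 2.0000, f(x_3) = -0.416147, coefficient = 2
x_4 = 2.2500, f(x_4) = -0.628174, coefficient = 2
x_5 = 2.5000, f(x_5) = -0.801144, coefficient = 2
x_6 = 2.7500, f(x_6) = -0.924302, coefficient = 2
x_7 = 3.0000, f(x_7) = -0.989992, coefficient = 2
x_8 = 3.2500, f(x_8) = -0.994130, coefficient = 2
x_9 = 3.5000, f(x_9) = -0.936457, coefficient = 2
x_10 = 3.7500, f(x_10) = -0.820559, coefficient = 1

I ≈ (0.250000/2) × -12.100945 = -1.512618
Exact value: -1.520546
Error: 0.007928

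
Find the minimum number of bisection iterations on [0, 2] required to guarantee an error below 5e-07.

We need (b-a)/2^n ≤ 5e-07
(2 - 0)/2^n ≤ 5e-07
2/2^n ≤ 5e-07
2^n ≥ 4000000
n ≥ log₂(4000000) = 21.93
n ≥ 22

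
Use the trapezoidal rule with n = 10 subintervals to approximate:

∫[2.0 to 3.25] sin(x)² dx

f(x) = sin(x)²
a = 2.0, b = 3.25, n = 10
h = (b - a)/n = 0.125000

Trapezoidal rule: (h/2)[f(x₀) + 2f(x₁) + 2f(x₂) + ... + f(xₙ)]

x_0 = 2.0000, f(x_0) = 0.826822, coefficient = 1
x_1 = 2.1250, f(x_1) = 0.723044, coefficient = 2
x_2 = 2.2500, f(x_2) = 0.605398, coefficient = 2
x_3 = 2.3750, f(x_3) = 0.481199, coefficient = 2
x_4 = 2.5000, f(x_4) = 0.358169, coefficient = 2
x_5 = 2.6250, f(x_5) = 0.243957, coefficient = 2
x_6 = 2.7500, f(x_6) = 0.145665, coefficient = 2
x_7 = 2.8750, f(x_7) = 0.069404, coefficient = 2
x_8 = 3.0000, f(x_8) = 0.019915, coefficient = 2
x_9 = 3.1250, f(x_9) = 0.000275, coefficient = 2
x_10 = 3.2500, f(x_10) = 0.011706, coefficient = 1

I ≈ (0.125000/2) × 6.132580 = 0.383286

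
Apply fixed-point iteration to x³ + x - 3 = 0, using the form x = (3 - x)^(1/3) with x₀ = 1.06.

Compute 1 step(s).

Equation: x³ + x - 3 = 0
Fixed-point form: x = (3 - x)^(1/3)
x₀ = 1.06

x_1 = g(1.060000) = 1.247194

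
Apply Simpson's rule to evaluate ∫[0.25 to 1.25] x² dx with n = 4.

f(x) = x²
a = 0.25, b = 1.25, n = 4
h = (b - a)/n = 0.250000

Simpson's rule: (h/3)[f(x₀) + 4f(x₁) + 2f(x₂) + ... + f(xₙ)]

x_0 = 0.2500, f(x_0) = 0.062500, coefficient = 1
x_1 = 0.5000, f(x_1) = 0.250000, coefficient = 4
x_2 = 0.7500, f(x_2) = 0.562500, coefficient = 2
x_3 = 1.0000, f(x_3) = 1.000000, coefficient = 4
x_4 = 1.2500, f(x_4) = 1.562500, coefficient = 1

I ≈ (0.250000/3) × 7.750000 = 0.645833
Exact value: 0.645833
Error: 0.000000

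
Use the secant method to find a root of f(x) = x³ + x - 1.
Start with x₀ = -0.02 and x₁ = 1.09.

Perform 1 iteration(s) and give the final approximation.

f(x) = x³ + x - 1
x₀ = -0.02, x₁ = 1.09

Secant formula: x_{n+1} = x_n - f(x_n)(x_n - x_{n-1})/(f(x_n) - f(x_{n-1}))

Iteration 1:
  f(-0.020000) = -1.020008
  f(1.090000) = 1.385029
  x_2 = 1.090000 - 1.385029×(1.090000 - (-0.020000))/(1.385029 - (-1.020008))
       = 0.450766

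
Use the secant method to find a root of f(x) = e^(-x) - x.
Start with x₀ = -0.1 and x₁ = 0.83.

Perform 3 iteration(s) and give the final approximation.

f(x) = e^(-x) - x
x₀ = -0.1, x₁ = 0.83

Secant formula: x_{n+1} = x_n - f(x_n)(x_n - x_{n-1})/(f(x_n) - f(x_{n-1}))

Iteration 1:
  f(-0.100000) = 1.205171
  f(0.830000) = -0.393951
  x_2 = 0.830000 - (-0.393951)×(0.830000 - (-0.100000))/(-0.393951 - 1.205171)
       = 0.600890
Iteration 2:
  f(0.830000) = -0.393951
  f(0.600890) = -0.052567
  x_3 = 0.600890 - (-0.052567)×(0.600890 - 0.830000)/(-0.052567 - (-0.393951))
       = 0.565611
Iteration 3:
  f(0.600890) = -0.052567
  f(0.565611) = 0.002401
  x_4 = 0.565611 - 0.002401×(0.565611 - 0.600890)/(0.002401 - (-0.052567))
       = 0.567153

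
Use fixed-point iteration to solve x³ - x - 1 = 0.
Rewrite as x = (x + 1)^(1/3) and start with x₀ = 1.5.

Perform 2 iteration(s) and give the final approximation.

Equation: x³ - x - 1 = 0
Fixed-point form: x = (x + 1)^(1/3)
x₀ = 1.5

x_1 = g(1.500000) = 1.357209
x_2 = g(1.357209) = 1.330861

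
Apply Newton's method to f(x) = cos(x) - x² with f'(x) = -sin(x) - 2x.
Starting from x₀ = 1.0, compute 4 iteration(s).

f(x) = cos(x) - x²
f'(x) = -sin(x) - 2x
x₀ = 1.0

Newton-Raphson formula: x_{n+1} = x_n - f(x_n)/f'(x_n)

Iteration 1:
  f(1.000000) = -0.459698
  f'(1.000000) = -2.841471
  x_1 = 1.000000 - (-0.459698)/(-2.841471) = 0.838218
Iteration 2:
  f(0.838218) = -0.033822
  f'(0.838218) = -2.419890
  x_2 = 0.838218 - (-0.033822)/(-2.419890) = 0.824242
Iteration 3:
  f(0.824242) = -0.000261
  f'(0.824242) = -2.382517
  x_3 = 0.824242 - (-0.000261)/(-2.382517) = 0.824132
Iteration 4:
  f(0.824132) = 0.000000
  f'(0.824132) = -2.382223
  x_4 = 0.824132 - 0.000000/(-2.382223) = 0.824132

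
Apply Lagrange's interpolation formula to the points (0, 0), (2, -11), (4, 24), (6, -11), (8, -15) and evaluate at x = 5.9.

Lagrange interpolation formula:
P(x) = Σ yᵢ × Lᵢ(x)
where Lᵢ(x) = Π_{j≠i} (x - xⱼ)/(xᵢ - xⱼ)

L_0(5.9) = (5.9 - 2)/(0 - 2) × (5.9 - 4)/(0 - 4) × (5.9 - 6)/(0 - 6) × (5.9 - 8)/(0 - 8) = 0.004052
L_1(5.9) = (5.9 - 0)/(2 - 0) × (5.9 - 4)/(2 - 4) × (5.9 - 6)/(2 - 6) × (5.9 - 8)/(2 - 8) = -0.024522
L_2(5.9) = (5.9 - 0)/(4 - 0) × (5.9 - 2)/(4 - 2) × (5.9 - 6)/(4 - 6) × (5.9 - 8)/(4 - 8) = 0.075502
L_3(5.9) = (5.9 - 0)/(6 - 0) × (5.9 - 2)/(6 - 2) × (5.9 - 4)/(6 - 4) × (5.9 - 8)/(6 - 8) = 0.956353
L_4(5.9) = (5.9 - 0)/(8 - 0) × (5.9 - 2)/(8 - 2) × (5.9 - 4)/(8 - 4) × (5.9 - 6)/(8 - 6) = -0.011385

P(5.9) = 0×L_0(5.9) + (-11)×L_1(5.9) + 24×L_2(5.9) + (-11)×L_3(5.9) + (-15)×L_4(5.9)
P(5.9) = -8.267329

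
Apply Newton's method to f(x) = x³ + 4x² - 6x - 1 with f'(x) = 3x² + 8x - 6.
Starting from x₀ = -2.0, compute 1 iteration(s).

f(x) = x³ + 4x² - 6x - 1
f'(x) = 3x² + 8x - 6
x₀ = -2.0

Newton-Raphson formula: x_{n+1} = x_n - f(x_n)/f'(x_n)

Iteration 1:
  f(-2.000000) = 19.000000
  f'(-2.000000) = -10.000000
  x_1 = -2.000000 - 19.000000/(-10.000000) = -0.100000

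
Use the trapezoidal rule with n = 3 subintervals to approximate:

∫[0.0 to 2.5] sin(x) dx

f(x) = sin(x)
a = 0.0, b = 2.5, n = 3
h = (b - a)/n = 0.833333

Trapezoidal rule: (h/2)[f(x₀) + 2f(x₁) + 2f(x₂) + ... + f(xₙ)]

x_0 = 0.0000, f(x_0) = 0.000000, coefficient = 1
x_1 = 0.8333, f(x_1) = 0.740177, coefficient = 2
x_2 = 1.6667, f(x_2) = 0.995408, coefficient = 2
x_3 = 2.5000, f(x_3) = 0.598472, coefficient = 1

I ≈ (0.833333/2) × 4.069642 = 1.695684
Exact value: 1.801144
Error: 0.105460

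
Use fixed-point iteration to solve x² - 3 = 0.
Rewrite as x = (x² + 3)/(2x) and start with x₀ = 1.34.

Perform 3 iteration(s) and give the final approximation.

Equation: x² - 3 = 0
Fixed-point form: x = (x² + 3)/(2x)
x₀ = 1.34

x_1 = g(1.340000) = 1.789403
x_2 = g(1.789403) = 1.732970
x_3 = g(1.732970) = 1.732051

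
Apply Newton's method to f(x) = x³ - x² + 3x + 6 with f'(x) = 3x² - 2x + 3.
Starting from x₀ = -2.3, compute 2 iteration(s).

f(x) = x³ - x² + 3x + 6
f'(x) = 3x² - 2x + 3
x₀ = -2.3

Newton-Raphson formula: x_{n+1} = x_n - f(x_n)/f'(x_n)

Iteration 1:
  f(-2.300000) = -18.357000
  f'(-2.300000) = 23.470000
  x_1 = -2.300000 - (-18.357000)/23.470000 = -1.517853
Iteration 2:
  f(-1.517853) = -4.354379
  f'(-1.517853) = 12.947334
  x_2 = -1.517853 - (-4.354379)/12.947334 = -1.181538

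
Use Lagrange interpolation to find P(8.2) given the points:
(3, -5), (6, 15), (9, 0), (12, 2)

Lagrange interpolation formula:
P(x) = Σ yᵢ × Lᵢ(x)
where Lᵢ(x) = Π_{j≠i} (x - xⱼ)/(xᵢ - xⱼ)

L_0(8.2) = (8.2 - 6)/(3 - 6) × (8.2 - 9)/(3 - 9) × (8.2 - 12)/(3 - 12) = -0.041284
L_1(8.2) = (8.2 - 3)/(6 - 3) × (8.2 - 9)/(6 - 9) × (8.2 - 12)/(6 - 12) = 0.292741
L_2(8.2) = (8.2 - 3)/(9 - 3) × (8.2 - 6)/(9 - 6) × (8.2 - 12)/(9 - 12) = 0.805037
L_3(8.2) = (8.2 - 3)/(12 - 3) × (8.2 - 6)/(12 - 6) × (8.2 - 9)/(12 - 9) = -0.056494

P(8.2) = (-5)×L_0(8.2) + 15×L_1(8.2) + 0×L_2(8.2) + 2×L_3(8.2)
P(8.2) = 4.484543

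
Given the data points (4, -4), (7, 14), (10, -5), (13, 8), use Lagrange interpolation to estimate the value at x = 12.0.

Lagrange interpolation formula:
P(x) = Σ yᵢ × Lᵢ(x)
where Lᵢ(x) = Π_{j≠i} (x - xⱼ)/(xᵢ - xⱼ)

L_0(12.0) = (12.0 - 7)/(4 - 7) × (12.0 - 10)/(4 - 10) × (12.0 - 13)/(4 - 13) = 0.061728
L_1(12.0) = (12.0 - 4)/(7 - 4) × (12.0 - 10)/(7 - 10) × (12.0 - 13)/(7 - 13) = -0.296296
L_2(12.0) = (12.0 - 4)/(10 - 4) × (12.0 - 7)/(10 - 7) × (12.0 - 13)/(10 - 13) = 0.740741
L_3(12.0) = (12.0 - 4)/(13 - 4) × (12.0 - 7)/(13 - 7) × (12.0 - 10)/(13 - 10) = 0.493827

P(12.0) = (-4)×L_0(12.0) + 14×L_1(12.0) + (-5)×L_2(12.0) + 8×L_3(12.0)
P(12.0) = -4.148148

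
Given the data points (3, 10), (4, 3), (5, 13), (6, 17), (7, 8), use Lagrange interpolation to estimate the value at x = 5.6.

Lagrange interpolation formula:
P(x) = Σ yᵢ × Lᵢ(x)
where Lᵢ(x) = Π_{j≠i} (x - xⱼ)/(xᵢ - xⱼ)

L_0(5.6) = (5.6 - 4)/(3 - 4) × (5.6 - 5)/(3 - 5) × (5.6 - 6)/(3 - 6) × (5.6 - 7)/(3 - 7) = 0.022400
L_1(5.6) = (5.6 - 3)/(4 - 3) × (5.6 - 5)/(4 - 5) × (5.6 - 6)/(4 - 6) × (5.6 - 7)/(4 - 7) = -0.145600
L_2(5.6) = (5.6 - 3)/(5 - 3) × (5.6 - 4)/(5 - 4) × (5.6 - 6)/(5 - 6) × (5.6 - 7)/(5 - 7) = 0.582400
L_3(5.6) = (5.6 - 3)/(6 - 3) × (5.6 - 4)/(6 - 4) × (5.6 - 5)/(6 - 5) × (5.6 - 7)/(6 - 7) = 0.582400
L_4(5.6) = (5.6 - 3)/(7 - 3) × (5.6 - 4)/(7 - 4) × (5.6 - 5)/(7 - 5) × (5.6 - 6)/(7 - 6) = -0.041600

P(5.6) = 10×L_0(5.6) + 3×L_1(5.6) + 13×L_2(5.6) + 17×L_3(5.6) + 8×L_4(5.6)
P(5.6) = 16.926400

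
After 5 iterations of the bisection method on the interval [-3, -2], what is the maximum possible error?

Bisection error bound: |error| ≤ (b-a)/2^n
|error| ≤ (-2 - (-3))/2^5 = 1/2^5
|error| ≤ 0.0312500000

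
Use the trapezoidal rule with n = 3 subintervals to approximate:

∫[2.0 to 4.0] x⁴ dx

f(x) = x⁴
a = 2.0, b = 4.0, n = 3
h = (b - a)/n = 0.666667

Trapezoidal rule: (h/2)[f(x₀) + 2f(x₁) + 2f(x₂) + ... + f(xₙ)]

x_0 = 2.0000, f(x_0) = 16.000000, coefficient = 1
x_1 = 2.6667, f(x_1) = 50.567901, coefficient = 2
x_2 = 3.3333, f(x_2) = 123.456790, coefficient = 2
x_3 = 4.0000, f(x_3) = 256.000000, coefficient = 1

I ≈ (0.666667/2) × 620.049383 = 206.683128
Exact value: 198.400000
Error: 8.283128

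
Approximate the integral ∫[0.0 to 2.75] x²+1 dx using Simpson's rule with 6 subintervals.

f(x) = x²+1
a = 0.0, b = 2.75, n = 6
h = (b - a)/n = 0.458333

Simpson's rule: (h/3)[f(x₀) + 4f(x₁) + 2f(x₂) + ... + f(xₙ)]

x_0 = 0.0000, f(x_0) = 1.000000, coefficient = 1
x_1 = 0.4583, f(x_1) = 1.210069, coefficient = 4
x_2 = 0.9167, f(x_2) = 1.840278, coefficient = 2
x_3 = 1.3750, f(x_3) = 2.890625, coefficient = 4
x_4 = 1.8333, f(x_4) = 4.361111, coefficient = 2
x_5 = 2.2917, f(x_5) = 6.251736, coefficient = 4
x_6 = 2.7500, f(x_6) = 8.562500, coefficient = 1

I ≈ (0.458333/3) × 63.375000 = 9.682292
Exact value: 9.682292
Error: 0.000000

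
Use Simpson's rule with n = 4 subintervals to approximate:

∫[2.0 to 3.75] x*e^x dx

f(x) = x*e^x
a = 2.0, b = 3.75, n = 4
h = (b - a)/n = 0.437500

Simpson's rule: (h/3)[f(x₀) + 4f(x₁) + 2f(x₂) + ... + f(xₙ)]

x_0 = 2.0000, f(x_0) = 14.778112, coefficient = 1
x_1 = 2.4375, f(x_1) = 27.895710, coefficient = 4
x_2 = 2.8750, f(x_2) = 50.960594, coefficient = 2
x_3 = 3.3125, f(x_3) = 90.940295, coefficient = 4
x_4 = 3.7500, f(x_4) = 159.454058, coefficient = 1

I ≈ (0.437500/3) × 751.497379 = 109.593368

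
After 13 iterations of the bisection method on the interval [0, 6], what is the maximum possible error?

Bisection error bound: |error| ≤ (b-a)/2^n
|error| ≤ (6 - 0)/2^13 = 6/2^13
|error| ≤ 0.0007324219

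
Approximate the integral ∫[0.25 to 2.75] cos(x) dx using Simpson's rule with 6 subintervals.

f(x) = cos(x)
a = 0.25, b = 2.75, n = 6
h = (b - a)/n = 0.416667

Simpson's rule: (h/3)[f(x₀) + 4f(x₁) + 2f(x₂) + ... + f(xₙ)]

x_0 = 0.2500, f(x_0) = 0.968912, coefficient = 1
x_1 = 0.6667, f(x_1) = 0.785887, coefficient = 4
x_2 = 1.0833, f(x_2) = 0.468386, coefficient = 2
x_3 = 1.5000, f(x_3) = 0.070737, coefficient = 4
x_4 = 1.9167, f(x_4) = -0.339016, coefficient = 2
x_5 = 2.3333, f(x_5) = -0.690758, coefficient = 4
x_6 = 2.7500, f(x_6) = -0.924302, coefficient = 1

I ≈ (0.416667/3) × 0.966816 = 0.134280
Exact value: 0.134257
Error: 0.000023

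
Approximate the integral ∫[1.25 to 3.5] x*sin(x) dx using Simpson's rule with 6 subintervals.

f(x) = x*sin(x)
a = 1.25, b = 3.5, n = 6
h = (b - a)/n = 0.375000

Simpson's rule: (h/3)[f(x₀) + 4f(x₁) + 2f(x₂) + ... + f(xₙ)]

x_0 = 1.2500, f(x_0) = 1.186231, coefficient = 1
x_1 = 1.6250, f(x_1) = 1.622613, coefficient = 4
x_2 = 2.0000, f(x_2) = 1.818595, coefficient = 2
x_3 = 2.3750, f(x_3) = 1.647502, coefficient = 4
x_4 = 2.7500, f(x_4) = 1.049568, coefficient = 2
x_5 = 3.1250, f(x_5) = 0.051850, coefficient = 4
x_6 = 3.5000, f(x_6) = -1.227741, coefficient = 1

I ≈ (0.375000/3) × 18.982675 = 2.372834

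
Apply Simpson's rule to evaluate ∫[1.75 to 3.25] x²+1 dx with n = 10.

f(x) = x²+1
a = 1.75, b = 3.25, n = 10
h = (b - a)/n = 0.150000

Simpson's rule: (h/3)[f(x₀) + 4f(x₁) + 2f(x₂) + ... + f(xₙ)]

x_0 = 1.7500, f(x_0) = 4.062500, coefficient = 1
x_1 = 1.9000, f(x_1) = 4.610000, coefficient = 4
x_2 = 2.0500, f(x_2) = 5.202500, coefficient = 2
x_3 = 2.2000, f(x_3) = 5.840000, coefficient = 4
x_4 = 2.3500, f(x_4) = 6.522500, coefficient = 2
x_5 = 2.5000, f(x_5) = 7.250000, coefficient = 4
x_6 = 2.6500, f(x_6) = 8.022500, coefficient = 2
x_7 = 2.8000, f(x_7) = 8.840000, coefficient = 4
x_8 = 2.9500, f(x_8) = 9.702500, coefficient = 2
x_9 = 3.1000, f(x_9) = 10.610000, coefficient = 4
x_10 = 3.2500, f(x_10) = 11.562500, coefficient = 1

I ≈ (0.150000/3) × 223.125000 = 11.156250
Exact value: 11.156250
Error: 0.000000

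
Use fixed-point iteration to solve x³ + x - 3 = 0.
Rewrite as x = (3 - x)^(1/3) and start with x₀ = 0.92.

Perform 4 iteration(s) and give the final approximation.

Equation: x³ + x - 3 = 0
Fixed-point form: x = (3 - x)^(1/3)
x₀ = 0.92

x_1 = g(0.920000) = 1.276501
x_2 = g(1.276501) = 1.198957
x_3 = g(1.198957) = 1.216675
x_4 = g(1.216675) = 1.212672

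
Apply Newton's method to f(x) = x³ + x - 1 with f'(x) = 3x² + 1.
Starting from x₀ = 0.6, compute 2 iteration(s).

f(x) = x³ + x - 1
f'(x) = 3x² + 1
x₀ = 0.6

Newton-Raphson formula: x_{n+1} = x_n - f(x_n)/f'(x_n)

Iteration 1:
  f(0.600000) = -0.184000
  f'(0.600000) = 2.080000
  x_1 = 0.600000 - (-0.184000)/2.080000 = 0.688462
Iteration 2:
  f(0.688462) = 0.014778
  f'(0.688462) = 2.421938
  x_2 = 0.688462 - 0.014778/2.421938 = 0.682360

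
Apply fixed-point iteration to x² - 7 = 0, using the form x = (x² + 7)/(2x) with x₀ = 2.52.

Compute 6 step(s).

Equation: x² - 7 = 0
Fixed-point form: x = (x² + 7)/(2x)
x₀ = 2.52

x_1 = g(2.520000) = 2.648889
x_2 = g(2.648889) = 2.645753
x_3 = g(2.645753) = 2.645751
x_4 = g(2.645751) = 2.645751
x_5 = g(2.645751) = 2.645751
x_6 = g(2.645751) = 2.645751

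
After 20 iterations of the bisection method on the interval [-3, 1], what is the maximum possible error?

Bisection error bound: |error| ≤ (b-a)/2^n
|error| ≤ (1 - (-3))/2^20 = 4/2^20
|error| ≤ 0.0000038147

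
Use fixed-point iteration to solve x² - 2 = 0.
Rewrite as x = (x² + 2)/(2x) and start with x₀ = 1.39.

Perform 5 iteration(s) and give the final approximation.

Equation: x² - 2 = 0
Fixed-point form: x = (x² + 2)/(2x)
x₀ = 1.39

x_1 = g(1.390000) = 1.414424
x_2 = g(1.414424) = 1.414214
x_3 = g(1.414214) = 1.414214
x_4 = g(1.414214) = 1.414214
x_5 = g(1.414214) = 1.414214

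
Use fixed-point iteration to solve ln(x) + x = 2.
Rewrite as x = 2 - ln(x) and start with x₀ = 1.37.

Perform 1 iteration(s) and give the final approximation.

Equation: ln(x) + x = 2
Fixed-point form: x = 2 - ln(x)
x₀ = 1.37

x_1 = g(1.370000) = 1.685189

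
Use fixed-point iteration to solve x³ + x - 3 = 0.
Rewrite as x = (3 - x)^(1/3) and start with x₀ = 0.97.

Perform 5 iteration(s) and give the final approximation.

Equation: x³ + x - 3 = 0
Fixed-point form: x = (3 - x)^(1/3)
x₀ = 0.97

x_1 = g(0.970000) = 1.266189
x_2 = g(1.266189) = 1.201344
x_3 = g(1.201344) = 1.216138
x_4 = g(1.216138) = 1.212794
x_5 = g(1.212794) = 1.213551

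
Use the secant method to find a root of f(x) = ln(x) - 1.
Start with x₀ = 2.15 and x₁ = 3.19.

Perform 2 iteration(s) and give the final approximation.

f(x) = ln(x) - 1
x₀ = 2.15, x₁ = 3.19

Secant formula: x_{n+1} = x_n - f(x_n)(x_n - x_{n-1})/(f(x_n) - f(x_{n-1}))

Iteration 1:
  f(2.150000) = -0.234532
  f(3.190000) = 0.160021
  x_2 = 3.190000 - 0.160021×(3.190000 - 2.150000)/(0.160021 - (-0.234532))
       = 2.768202
Iteration 2:
  f(3.190000) = 0.160021
  f(2.768202) = 0.018198
  x_3 = 2.768202 - 0.018198×(2.768202 - 3.190000)/(0.018198 - 0.160021)
       = 2.714079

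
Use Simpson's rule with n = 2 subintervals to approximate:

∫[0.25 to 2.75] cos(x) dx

f(x) = cos(x)
a = 0.25, b = 2.75, n = 2
h = (b - a)/n = 1.250000

Simpson's rule: (h/3)[f(x₀) + 4f(x₁) + 2f(x₂) + ... + f(xₙ)]

x_0 = 0.2500, f(x_0) = 0.968912, coefficient = 1
x_1 = 1.5000, f(x_1) = 0.070737, coefficient = 4
x_2 = 2.7500, f(x_2) = -0.924302, coefficient = 1

I ≈ (1.250000/3) × 0.327559 = 0.136483
Exact value: 0.134257
Error: 0.002226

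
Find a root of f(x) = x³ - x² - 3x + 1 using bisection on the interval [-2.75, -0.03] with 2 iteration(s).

f(x) = x³ - x² - 3x + 1
Initial interval: [-2.75, -0.03]

Iteration 1:
  c_1 = (-2.750000 + (-0.030000))/2 = -1.390000
  f(c_1) = f(-1.390000) = 0.552281
  f(a) × f(c) < 0, new interval: [-2.750000, -1.390000]
Iteration 2:
  c_2 = (-2.750000 + (-1.390000))/2 = -2.070000
  f(c_2) = f(-2.070000) = -5.944643
  f(a) × f(c) ≥ 0, new interval: [-2.070000, -1.390000]

After 2 iteration(s), the approximation is c_2 = -2.070000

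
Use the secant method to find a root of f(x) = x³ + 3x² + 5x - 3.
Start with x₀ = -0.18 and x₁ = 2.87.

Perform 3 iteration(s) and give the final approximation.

f(x) = x³ + 3x² + 5x - 3
x₀ = -0.18, x₁ = 2.87

Secant formula: x_{n+1} = x_n - f(x_n)(x_n - x_{n-1})/(f(x_n) - f(x_{n-1}))

Iteration 1:
  f(-0.180000) = -3.808632
  f(2.870000) = 59.700603
  x_2 = 2.870000 - 59.700603×(2.870000 - (-0.180000))/(59.700603 - (-3.808632))
       = 0.002908
Iteration 2:
  f(2.870000) = 59.700603
  f(0.002908) = -2.985436
  x_3 = 0.002908 - (-2.985436)×(0.002908 - 2.870000)/(-2.985436 - 59.700603)
       = 0.139454
Iteration 3:
  f(0.002908) = -2.985436
  f(0.139454) = -2.241678
  x_4 = 0.139454 - (-2.241678)×(0.139454 - 0.002908)/(-2.241678 - (-2.985436))
       = 0.551001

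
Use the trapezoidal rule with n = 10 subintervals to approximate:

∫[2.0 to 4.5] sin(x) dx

f(x) = sin(x)
a = 2.0, b = 4.5, n = 10
h = (b - a)/n = 0.250000

Trapezoidal rule: (h/2)[f(x₀) + 2f(x₁) + 2f(x₂) + ... + f(xₙ)]

x_0 = 2.0000, f(x_0) = 0.909297, coefficient = 1
x_1 = 2.2500, f(x_1) = 0.778073, coefficient = 2
x_2 = 2.5000, f(x_2) = 0.598472, coefficient = 2
x_3 = 2.7500, f(x_3) = 0.381661, coefficient = 2
x_4 = 3.0000, f(x_4) = 0.141120, coefficient = 2
x_5 = 3.2500, f(x_5) = -0.108195, coefficient = 2
x_6 = 3.5000, f(x_6) = -0.350783, coefficient = 2
x_7 = 3.7500, f(x_7) = -0.571561, coefficient = 2
x_8 = 4.0000, f(x_8) = -0.756802, coefficient = 2
x_9 = 4.2500, f(x_9) = -0.894989, coefficient = 2
x_10 = 4.5000, f(x_10) = -0.977530, coefficient = 1

I ≈ (0.250000/2) × -1.634243 = -0.204280
Exact value: -0.205351
Error: 0.001071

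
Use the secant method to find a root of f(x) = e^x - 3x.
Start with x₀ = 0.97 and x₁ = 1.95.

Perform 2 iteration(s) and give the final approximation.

f(x) = e^x - 3x
x₀ = 0.97, x₁ = 1.95

Secant formula: x_{n+1} = x_n - f(x_n)(x_n - x_{n-1})/(f(x_n) - f(x_{n-1}))

Iteration 1:
  f(0.970000) = -0.272056
  f(1.950000) = 1.178688
  x_2 = 1.950000 - 1.178688×(1.950000 - 0.970000)/(1.178688 - (-0.272056))
       = 1.153778
Iteration 2:
  f(1.950000) = 1.178688
  f(1.153778) = -0.291187
  x_3 = 1.153778 - (-0.291187)×(1.153778 - 1.950000)/(-0.291187 - 1.178688)
       = 1.311512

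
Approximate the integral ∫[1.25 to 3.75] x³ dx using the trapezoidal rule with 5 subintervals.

f(x) = x³
a = 1.25, b = 3.75, n = 5
h = (b - a)/n = 0.500000

Trapezoidal rule: (h/2)[f(x₀) + 2f(x₁) + 2f(x₂) + ... + f(xₙ)]

x_0 = 1.2500, f(x_0) = 1.953125, coefficient = 1
x_1 = 1.7500, f(x_1) = 5.359375, coefficient = 2
x_2 = 2.2500, f(x_2) = 11.390625, coefficient = 2
x_3 = 2.7500, f(x_3) = 20.796875, coefficient = 2
x_4 = 3.2500, f(x_4) = 34.328125, coefficient = 2
x_5 = 3.7500, f(x_5) = 52.734375, coefficient = 1

I ≈ (0.500000/2) × 198.437500 = 49.609375
Exact value: 48.828125
Error: 0.781250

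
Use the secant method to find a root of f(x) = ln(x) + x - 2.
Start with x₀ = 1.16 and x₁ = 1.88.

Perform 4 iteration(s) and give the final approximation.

f(x) = ln(x) + x - 2
x₀ = 1.16, x₁ = 1.88

Secant formula: x_{n+1} = x_n - f(x_n)(x_n - x_{n-1})/(f(x_n) - f(x_{n-1}))

Iteration 1:
  f(1.160000) = -0.691580
  f(1.880000) = 0.511272
  x_2 = 1.880000 - 0.511272×(1.880000 - 1.160000)/(0.511272 - (-0.691580))
       = 1.573964
Iteration 2:
  f(1.880000) = 0.511272
  f(1.573964) = 0.027562
  x_3 = 1.573964 - 0.027562×(1.573964 - 1.880000)/(0.027562 - 0.511272)
       = 1.556526
Iteration 3:
  f(1.573964) = 0.027562
  f(1.556526) = -0.001017
  x_4 = 1.556526 - (-0.001017)×(1.556526 - 1.573964)/(-0.001017 - 0.027562)
       = 1.557147
Iteration 4:
  f(1.556526) = -0.001017
  f(1.557147) = 0.000002
  x_5 = 1.557147 - 0.000002×(1.557147 - 1.556526)/(0.000002 - (-0.001017))
       = 1.557146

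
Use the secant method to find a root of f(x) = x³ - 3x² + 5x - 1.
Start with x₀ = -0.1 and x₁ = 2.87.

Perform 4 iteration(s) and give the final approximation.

f(x) = x³ - 3x² + 5x - 1
x₀ = -0.1, x₁ = 2.87

Secant formula: x_{n+1} = x_n - f(x_n)(x_n - x_{n-1})/(f(x_n) - f(x_{n-1}))

Iteration 1:
  f(-0.100000) = -1.531000
  f(2.870000) = 12.279203
  x_2 = 2.870000 - 12.279203×(2.870000 - (-0.100000))/(12.279203 - (-1.531000))
       = 0.229254
Iteration 2:
  f(2.870000) = 12.279203
  f(0.229254) = 0.000648
  x_3 = 0.229254 - 0.000648×(0.229254 - 2.870000)/(0.000648 - 12.279203)
       = 0.229115
Iteration 3:
  f(0.229254) = 0.000648
  f(0.229115) = 0.000121
  x_4 = 0.229115 - 0.000121×(0.229115 - 0.229254)/(0.000121 - 0.000648)
       = 0.229083
Iteration 4:
  f(0.229115) = 0.000121
  f(0.229083) = 0.000000
  x_5 = 0.229083 - 0.000000×(0.229083 - 0.229115)/(0.000000 - 0.000121)
       = 0.229083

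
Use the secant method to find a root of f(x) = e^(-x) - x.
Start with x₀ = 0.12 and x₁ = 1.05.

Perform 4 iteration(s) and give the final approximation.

f(x) = e^(-x) - x
x₀ = 0.12, x₁ = 1.05

Secant formula: x_{n+1} = x_n - f(x_n)(x_n - x_{n-1})/(f(x_n) - f(x_{n-1}))

Iteration 1:
  f(0.120000) = 0.766920
  f(1.050000) = -0.700062
  x_2 = 1.050000 - (-0.700062)×(1.050000 - 0.120000)/(-0.700062 - 0.766920)
       = 0.606193
Iteration 2:
  f(1.050000) = -0.700062
  f(0.606193) = -0.060769
  x_3 = 0.606193 - (-0.060769)×(0.606193 - 1.050000)/(-0.060769 - (-0.700062))
       = 0.564006
Iteration 3:
  f(0.606193) = -0.060769
  f(0.564006) = 0.004920
  x_4 = 0.564006 - 0.004920×(0.564006 - 0.606193)/(0.004920 - (-0.060769))
       = 0.567165
Iteration 4:
  f(0.564006) = 0.004920
  f(0.567165) = -0.000035
  x_5 = 0.567165 - (-0.000035)×(0.567165 - 0.564006)/(-0.000035 - 0.004920)
       = 0.567143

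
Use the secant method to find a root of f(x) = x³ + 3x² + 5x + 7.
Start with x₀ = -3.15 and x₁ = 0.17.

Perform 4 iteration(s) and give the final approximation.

f(x) = x³ + 3x² + 5x + 7
x₀ = -3.15, x₁ = 0.17

Secant formula: x_{n+1} = x_n - f(x_n)(x_n - x_{n-1})/(f(x_n) - f(x_{n-1}))

Iteration 1:
  f(-3.150000) = -10.238375
  f(0.170000) = 7.941613
  x_2 = 0.170000 - 7.941613×(0.170000 - (-3.150000))/(7.941613 - (-10.238375))
       = -1.280285
Iteration 2:
  f(0.170000) = 7.941613
  f(-1.280285) = 3.417412
  x_3 = -1.280285 - 3.417412×(-1.280285 - 0.170000)/(3.417412 - 7.941613)
       = -2.375775
Iteration 3:
  f(-1.280285) = 3.417412
  f(-2.375775) = -1.355558
  x_4 = -2.375775 - (-1.355558)×(-2.375775 - (-1.280285))/(-1.355558 - 3.417412)
       = -2.064648
Iteration 4:
  f(-2.375775) = -1.355558
  f(-2.064648) = 0.663953
  x_5 = -2.064648 - 0.663953×(-2.064648 - (-2.375775))/(0.663953 - (-1.355558))
       = -2.166937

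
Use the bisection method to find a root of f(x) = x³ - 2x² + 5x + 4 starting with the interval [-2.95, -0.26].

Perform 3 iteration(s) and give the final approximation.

f(x) = x³ - 2x² + 5x + 4
Initial interval: [-2.95, -0.26]

Iteration 1:
  c_1 = (-2.950000 + (-0.260000))/2 = -1.605000
  f(c_1) = f(-1.605000) = -13.311570
  f(a) × f(c) ≥ 0, new interval: [-1.605000, -0.260000]
Iteration 2:
  c_2 = (-1.605000 + (-0.260000))/2 = -0.932500
  f(c_2) = f(-0.932500) = -3.212474
  f(a) × f(c) ≥ 0, new interval: [-0.932500, -0.260000]
Iteration 3:
  c_3 = (-0.932500 + (-0.260000))/2 = -0.596250
  f(c_3) = f(-0.596250) = 0.095747
  f(a) × f(c) < 0, new interval: [-0.932500, -0.596250]

After 3 iteration(s), the approximation is c_3 = -0.596250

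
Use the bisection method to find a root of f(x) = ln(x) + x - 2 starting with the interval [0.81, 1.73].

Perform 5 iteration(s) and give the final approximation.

f(x) = ln(x) + x - 2
Initial interval: [0.81, 1.73]

Iteration 1:
  c_1 = (0.810000 + 1.730000)/2 = 1.270000
  f(c_1) = f(1.270000) = -0.490983
  f(a) × f(c) ≥ 0, new interval: [1.270000, 1.730000]
Iteration 2:
  c_2 = (1.270000 + 1.730000)/2 = 1.500000
  f(c_2) = f(1.500000) = -0.094535
  f(a) × f(c) ≥ 0, new interval: [1.500000, 1.730000]
Iteration 3:
  c_3 = (1.500000 + 1.730000)/2 = 1.615000
  f(c_3) = f(1.615000) = 0.094335
  f(a) × f(c) < 0, new interval: [1.500000, 1.615000]
Iteration 4:
  c_4 = (1.500000 + 1.615000)/2 = 1.557500
  f(c_4) = f(1.557500) = 0.000582
  f(a) × f(c) < 0, new interval: [1.500000, 1.557500]
Iteration 5:
  c_5 = (1.500000 + 1.557500)/2 = 1.528750
  f(c_5) = f(1.528750) = -0.046800
  f(a) × f(c) ≥ 0, new interval: [1.528750, 1.557500]

After 5 iteration(s), the approximation is c_5 = 1.528750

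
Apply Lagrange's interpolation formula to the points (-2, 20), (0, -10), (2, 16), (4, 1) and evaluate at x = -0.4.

Lagrange interpolation formula:
P(x) = Σ yᵢ × Lᵢ(x)
where Lᵢ(x) = Π_{j≠i} (x - xⱼ)/(xᵢ - xⱼ)

L_0(-0.4) = (-0.4 - 0)/(-2 - 0) × (-0.4 - 2)/(-2 - 2) × (-0.4 - 4)/(-2 - 4) = 0.088000
L_1(-0.4) = (-0.4 - (-2))/(0 - (-2)) × (-0.4 - 2)/(0 - 2) × (-0.4 - 4)/(0 - 4) = 1.056000
L_2(-0.4) = (-0.4 - (-2))/(2 - (-2)) × (-0.4 - 0)/(2 - 0) × (-0.4 - 4)/(2 - 4) = -0.176000
L_3(-0.4) = (-0.4 - (-2))/(4 - (-2)) × (-0.4 - 0)/(4 - 0) × (-0.4 - 2)/(4 - 2) = 0.032000

P(-0.4) = 20×L_0(-0.4) + (-10)×L_1(-0.4) + 16×L_2(-0.4) + 1×L_3(-0.4)
P(-0.4) = -11.584000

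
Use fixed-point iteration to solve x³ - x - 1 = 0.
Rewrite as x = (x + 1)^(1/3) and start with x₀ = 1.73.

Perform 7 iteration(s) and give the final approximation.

Equation: x³ - x - 1 = 0
Fixed-point form: x = (x + 1)^(1/3)
x₀ = 1.73

x_1 = g(1.730000) = 1.397615
x_2 = g(1.397615) = 1.338422
x_3 = g(1.338422) = 1.327316
x_4 = g(1.327316) = 1.325211
x_5 = g(1.325211) = 1.324812
x_6 = g(1.324812) = 1.324736
x_7 = g(1.324736) = 1.324721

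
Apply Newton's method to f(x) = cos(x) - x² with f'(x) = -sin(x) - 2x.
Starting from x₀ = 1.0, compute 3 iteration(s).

f(x) = cos(x) - x²
f'(x) = -sin(x) - 2x
x₀ = 1.0

Newton-Raphson formula: x_{n+1} = x_n - f(x_n)/f'(x_n)

Iteration 1:
  f(1.000000) = -0.459698
  f'(1.000000) = -2.841471
  x_1 = 1.000000 - (-0.459698)/(-2.841471) = 0.838218
Iteration 2:
  f(0.838218) = -0.033822
  f'(0.838218) = -2.419890
  x_2 = 0.838218 - (-0.033822)/(-2.419890) = 0.824242
Iteration 3:
  f(0.824242) = -0.000261
  f'(0.824242) = -2.382517
  x_3 = 0.824242 - (-0.000261)/(-2.382517) = 0.824132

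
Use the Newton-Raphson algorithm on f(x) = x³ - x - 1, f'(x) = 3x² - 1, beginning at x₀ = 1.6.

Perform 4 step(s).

f(x) = x³ - x - 1
f'(x) = 3x² - 1
x₀ = 1.6

Newton-Raphson formula: x_{n+1} = x_n - f(x_n)/f'(x_n)

Iteration 1:
  f(1.600000) = 1.496000
  f'(1.600000) = 6.680000
  x_1 = 1.600000 - 1.496000/6.680000 = 1.376048
Iteration 2:
  f(1.376048) = 0.229510
  f'(1.376048) = 4.680524
  x_2 = 1.376048 - 0.229510/4.680524 = 1.327013
Iteration 3:
  f(1.327013) = 0.009808
  f'(1.327013) = 4.282890
  x_3 = 1.327013 - 0.009808/4.282890 = 1.324723
Iteration 4:
  f(1.324723) = 0.000021
  f'(1.324723) = 4.264672
  x_4 = 1.324723 - 0.000021/4.264672 = 1.324718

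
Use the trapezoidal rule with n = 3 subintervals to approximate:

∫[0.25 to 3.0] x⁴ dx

f(x) = x⁴
a = 0.25, b = 3.0, n = 3
h = (b - a)/n = 0.916667

Trapezoidal rule: (h/2)[f(x₀) + 2f(x₁) + 2f(x₂) + ... + f(xₙ)]

x_0 = 0.2500, f(x_0) = 0.003906, coefficient = 1
x_1 = 1.1667, f(x_1) = 1.852623, coefficient = 2
x_2 = 2.0833, f(x_2) = 18.838011, coefficient = 2
x_3 = 3.0000, f(x_3) = 81.000000, coefficient = 1

I ≈ (0.916667/2) × 122.385176 = 56.093205
Exact value: 48.599805
Error: 7.493401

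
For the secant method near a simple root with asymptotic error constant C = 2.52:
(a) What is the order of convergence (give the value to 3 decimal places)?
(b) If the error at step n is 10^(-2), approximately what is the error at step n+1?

(a) Secant method has superlinear convergence with order φ = (1+√5)/2 ≈ 1.618.
    This means |e_{n+1}| ≈ C|e_n|^1.618.

(b) With |e_n| = 10^(-2) and C = 2.52:
    |e_{n+1}| ≈ 2.52 × (10^(-2))^1.618 = 2.52 × 10^(-3.24)

(a) ≈ 1.618 (golden ratio); (b) |e_{n+1}| ≈ 1.463e-03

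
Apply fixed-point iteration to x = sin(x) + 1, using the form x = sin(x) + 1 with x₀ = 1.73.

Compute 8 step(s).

Equation: x = sin(x) + 1
Fixed-point form: x = sin(x) + 1
x₀ = 1.73

x_1 = g(1.730000) = 1.987354
x_2 = g(1.987354) = 1.914487
x_3 = g(1.914487) = 1.941517
x_4 = g(1.941517) = 1.932066
x_5 = g(1.932066) = 1.935449
x_6 = g(1.935449) = 1.934248
x_7 = g(1.934248) = 1.934675
x_8 = g(1.934675) = 1.934523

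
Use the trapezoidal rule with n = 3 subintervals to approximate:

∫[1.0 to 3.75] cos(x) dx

f(x) = cos(x)
a = 1.0, b = 3.75, n = 3
h = (b - a)/n = 0.916667

Trapezoidal rule: (h/2)[f(x₀) + 2f(x₁) + 2f(x₂) + ... + f(xₙ)]

x_0 = 1.0000, f(x_0) = 0.540302, coefficient = 1
x_1 = 1.9167, f(x_1) = -0.339016, coefficient = 2
x_2 = 2.8333, f(x_2) = -0.952863, coefficient = 2
x_3 = 3.7500, f(x_3) = -0.820559, coefficient = 1

I ≈ (0.916667/2) × -2.864015 = -1.312673
Exact value: -1.413032
Error: 0.100359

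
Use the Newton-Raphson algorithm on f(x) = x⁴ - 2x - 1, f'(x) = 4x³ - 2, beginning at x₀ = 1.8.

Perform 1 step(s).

f(x) = x⁴ - 2x - 1
f'(x) = 4x³ - 2
x₀ = 1.8

Newton-Raphson formula: x_{n+1} = x_n - f(x_n)/f'(x_n)

Iteration 1:
  f(1.800000) = 5.897600
  f'(1.800000) = 21.328000
  x_1 = 1.800000 - 5.897600/21.328000 = 1.523481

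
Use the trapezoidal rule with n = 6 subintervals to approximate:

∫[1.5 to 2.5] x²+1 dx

f(x) = x²+1
a = 1.5, b = 2.5, n = 6
h = (b - a)/n = 0.166667

Trapezoidal rule: (h/2)[f(x₀) + 2f(x₁) + 2f(x₂) + ... + f(xₙ)]

x_0 = 1.5000, f(x_0) = 3.250000, coefficient = 1
x_1 = 1.6667, f(x_1) = 3.777778, coefficient = 2
x_2 = 1.8333, f(x_2) = 4.361111, coefficient = 2
x_3 = 2.0000, f(x_3) = 5.000000, coefficient = 2
x_4 = 2.1667, f(x_4) = 5.694444, coefficient = 2
x_5 = 2.3333, f(x_5) = 6.444444, coefficient = 2
x_6 = 2.5000, f(x_6) = 7.250000, coefficient = 1

I ≈ (0.166667/2) × 61.055556 = 5.087963
Exact value: 5.083333
Error: 0.004630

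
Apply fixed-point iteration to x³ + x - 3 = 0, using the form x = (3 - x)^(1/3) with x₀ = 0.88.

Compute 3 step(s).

Equation: x³ + x - 3 = 0
Fixed-point form: x = (3 - x)^(1/3)
x₀ = 0.88

x_1 = g(0.880000) = 1.284632
x_2 = g(1.284632) = 1.197069
x_3 = g(1.197069) = 1.217100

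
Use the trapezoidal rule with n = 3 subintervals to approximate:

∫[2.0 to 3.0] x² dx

f(x) = x²
a = 2.0, b = 3.0, n = 3
h = (b - a)/n = 0.333333

Trapezoidal rule: (h/2)[f(x₀) + 2f(x₁) + 2f(x₂) + ... + f(xₙ)]

x_0 = 2.0000, f(x_0) = 4.000000, coefficient = 1
x_1 = 2.3333, f(x_1) = 5.444444, coefficient = 2
x_2 = 2.6667, f(x_2) = 7.111111, coefficient = 2
x_3 = 3.0000, f(x_3) = 9.000000, coefficient = 1

I ≈ (0.333333/2) × 38.111111 = 6.351852
Exact value: 6.333333
Error: 0.018519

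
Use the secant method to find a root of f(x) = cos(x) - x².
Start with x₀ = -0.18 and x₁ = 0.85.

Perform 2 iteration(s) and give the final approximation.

f(x) = cos(x) - x²
x₀ = -0.18, x₁ = 0.85

Secant formula: x_{n+1} = x_n - f(x_n)(x_n - x_{n-1})/(f(x_n) - f(x_{n-1}))

Iteration 1:
  f(-0.180000) = 0.951444
  f(0.850000) = -0.062517
  x_2 = 0.850000 - (-0.062517)×(0.850000 - (-0.180000))/(-0.062517 - 0.951444)
       = 0.786494
Iteration 2:
  f(0.850000) = -0.062517
  f(0.786494) = 0.087758
  x_3 = 0.786494 - 0.087758×(0.786494 - 0.850000)/(0.087758 - (-0.062517))
       = 0.823581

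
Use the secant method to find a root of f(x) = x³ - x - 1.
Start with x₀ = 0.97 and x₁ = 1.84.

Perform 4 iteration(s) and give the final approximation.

f(x) = x³ - x - 1
x₀ = 0.97, x₁ = 1.84

Secant formula: x_{n+1} = x_n - f(x_n)(x_n - x_{n-1})/(f(x_n) - f(x_{n-1}))

Iteration 1:
  f(0.970000) = -1.057327
  f(1.840000) = 3.389504
  x_2 = 1.840000 - 3.389504×(1.840000 - 0.970000)/(3.389504 - (-1.057327))
       = 1.176861
Iteration 2:
  f(1.840000) = 3.389504
  f(1.176861) = -0.546907
  x_3 = 1.176861 - (-0.546907)×(1.176861 - 1.840000)/(-0.546907 - 3.389504)
       = 1.268994
Iteration 3:
  f(1.176861) = -0.546907
  f(1.268994) = -0.225474
  x_4 = 1.268994 - (-0.225474)×(1.268994 - 1.176861)/(-0.225474 - (-0.546907))
       = 1.333623
Iteration 4:
  f(1.268994) = -0.225474
  f(1.333623) = 0.038291
  x_5 = 1.333623 - 0.038291×(1.333623 - 1.268994)/(0.038291 - (-0.225474))
       = 1.324240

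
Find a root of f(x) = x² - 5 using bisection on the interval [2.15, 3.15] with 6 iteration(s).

f(x) = x² - 5
Initial interval: [2.15, 3.15]

Iteration 1:
  c_1 = (2.150000 + 3.150000)/2 = 2.650000
  f(c_1) = f(2.650000) = 2.022500
  f(a) × f(c) < 0, new interval: [2.150000, 2.650000]
Iteration 2:
  c_2 = (2.150000 + 2.650000)/2 = 2.400000
  f(c_2) = f(2.400000) = 0.760000
  f(a) × f(c) < 0, new interval: [2.150000, 2.400000]
Iteration 3:
  c_3 = (2.150000 + 2.400000)/2 = 2.275000
  f(c_3) = f(2.275000) = 0.175625
  f(a) × f(c) < 0, new interval: [2.150000, 2.275000]
Iteration 4:
  c_4 = (2.150000 + 2.275000)/2 = 2.212500
  f(c_4) = f(2.212500) = -0.104844
  f(a) × f(c) ≥ 0, new interval: [2.212500, 2.275000]
Iteration 5:
  c_5 = (2.212500 + 2.275000)/2 = 2.243750
  f(c_5) = f(2.243750) = 0.034414
  f(a) × f(c) < 0, new interval: [2.212500, 2.243750]
Iteration 6:
  c_6 = (2.212500 + 2.243750)/2 = 2.228125
  f(c_6) = f(2.228125) = -0.035459
  f(a) × f(c) ≥ 0, new interval: [2.228125, 2.243750]

After 6 iteration(s), the approximation is c_6 = 2.228125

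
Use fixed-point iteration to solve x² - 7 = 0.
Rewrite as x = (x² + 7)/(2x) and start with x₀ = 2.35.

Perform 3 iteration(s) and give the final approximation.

Equation: x² - 7 = 0
Fixed-point form: x = (x² + 7)/(2x)
x₀ = 2.35

x_1 = g(2.350000) = 2.664362
x_2 = g(2.664362) = 2.645816
x_3 = g(2.645816) = 2.645751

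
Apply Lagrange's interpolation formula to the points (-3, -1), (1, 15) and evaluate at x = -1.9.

Lagrange interpolation formula:
P(x) = Σ yᵢ × Lᵢ(x)
where Lᵢ(x) = Π_{j≠i} (x - xⱼ)/(xᵢ - xⱼ)

L_0(-1.9) = (-1.9 - 1)/(-3 - 1) = 0.725000
L_1(-1.9) = (-1.9 - (-3))/(1 - (-3)) = 0.275000

P(-1.9) = (-1)×L_0(-1.9) + 15×L_1(-1.9)
P(-1.9) = 3.400000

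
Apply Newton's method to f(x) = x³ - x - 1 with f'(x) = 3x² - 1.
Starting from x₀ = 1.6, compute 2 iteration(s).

f(x) = x³ - x - 1
f'(x) = 3x² - 1
x₀ = 1.6

Newton-Raphson formula: x_{n+1} = x_n - f(x_n)/f'(x_n)

Iteration 1:
  f(1.600000) = 1.496000
  f'(1.600000) = 6.680000
  x_1 = 1.600000 - 1.496000/6.680000 = 1.376048
Iteration 2:
  f(1.376048) = 0.229510
  f'(1.376048) = 4.680524
  x_2 = 1.376048 - 0.229510/4.680524 = 1.327013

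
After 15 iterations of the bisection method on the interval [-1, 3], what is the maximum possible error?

Bisection error bound: |error| ≤ (b-a)/2^n
|error| ≤ (3 - (-1))/2^15 = 4/2^15
|error| ≤ 0.0001220703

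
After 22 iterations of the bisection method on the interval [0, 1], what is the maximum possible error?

Bisection error bound: |error| ≤ (b-a)/2^n
|error| ≤ (1 - 0)/2^22 = 1/2^22
|error| ≤ 0.0000002384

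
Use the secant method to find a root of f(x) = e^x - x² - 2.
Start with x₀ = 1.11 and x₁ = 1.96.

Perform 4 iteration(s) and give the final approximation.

f(x) = e^x - x² - 2
x₀ = 1.11, x₁ = 1.96

Secant formula: x_{n+1} = x_n - f(x_n)(x_n - x_{n-1})/(f(x_n) - f(x_{n-1}))

Iteration 1:
  f(1.110000) = -0.197742
  f(1.960000) = 1.257727
  x_2 = 1.960000 - 1.257727×(1.960000 - 1.110000)/(1.257727 - (-0.197742))
       = 1.225482
Iteration 2:
  f(1.960000) = 1.257727
  f(1.225482) = -0.095999
  x_3 = 1.225482 - (-0.095999)×(1.225482 - 1.960000)/(-0.095999 - 1.257727)
       = 1.277570
Iteration 3:
  f(1.225482) = -0.095999
  f(1.277570) = -0.044275
  x_4 = 1.277570 - (-0.044275)×(1.277570 - 1.225482)/(-0.044275 - (-0.095999))
       = 1.322156
Iteration 4:
  f(1.277570) = -0.044275
  f(1.322156) = 0.003404
  x_5 = 1.322156 - 0.003404×(1.322156 - 1.277570)/(0.003404 - (-0.044275))
       = 1.318972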